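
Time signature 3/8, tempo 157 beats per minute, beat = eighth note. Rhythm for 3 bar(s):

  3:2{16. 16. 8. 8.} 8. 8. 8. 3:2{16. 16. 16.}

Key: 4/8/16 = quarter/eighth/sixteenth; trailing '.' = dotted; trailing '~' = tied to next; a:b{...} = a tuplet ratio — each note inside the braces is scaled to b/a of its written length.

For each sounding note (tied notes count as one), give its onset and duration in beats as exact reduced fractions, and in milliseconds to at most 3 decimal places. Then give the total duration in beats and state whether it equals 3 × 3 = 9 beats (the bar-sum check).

1) 0.0ms=0b +191.083ms=1/2b
2) 191.083ms=1/2b +191.083ms=1/2b
3) 382.166ms=1b +382.166ms=1b
4) 764.331ms=2b +382.166ms=1b
5) 1146.497ms=3b +573.248ms=3/2b
6) 1719.745ms=9/2b +573.248ms=3/2b
7) 2292.994ms=6b +573.248ms=3/2b
8) 2866.242ms=15/2b +191.083ms=1/2b
9) 3057.325ms=8b +191.083ms=1/2b
10) 3248.408ms=17/2b +191.083ms=1/2b
Σ=9b of 9 (157bpm 3/8) — PASS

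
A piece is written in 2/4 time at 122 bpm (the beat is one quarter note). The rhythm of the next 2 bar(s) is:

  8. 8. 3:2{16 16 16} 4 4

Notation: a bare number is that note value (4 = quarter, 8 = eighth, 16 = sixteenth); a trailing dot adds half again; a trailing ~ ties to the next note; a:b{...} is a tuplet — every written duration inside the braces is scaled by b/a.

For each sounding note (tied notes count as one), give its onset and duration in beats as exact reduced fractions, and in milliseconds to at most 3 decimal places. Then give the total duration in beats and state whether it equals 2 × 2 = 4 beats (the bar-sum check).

1) 0.0ms=0b +368.852ms=3/4b
2) 368.852ms=3/4b +368.852ms=3/4b
3) 737.705ms=3/2b +81.967ms=1/6b
4) 819.672ms=5/3b +81.967ms=1/6b
5) 901.639ms=11/6b +81.967ms=1/6b
6) 983.607ms=2b +491.803ms=1b
7) 1475.41ms=3b +491.803ms=1b
Σ=4b of 4 (122bpm 2/4) — PASS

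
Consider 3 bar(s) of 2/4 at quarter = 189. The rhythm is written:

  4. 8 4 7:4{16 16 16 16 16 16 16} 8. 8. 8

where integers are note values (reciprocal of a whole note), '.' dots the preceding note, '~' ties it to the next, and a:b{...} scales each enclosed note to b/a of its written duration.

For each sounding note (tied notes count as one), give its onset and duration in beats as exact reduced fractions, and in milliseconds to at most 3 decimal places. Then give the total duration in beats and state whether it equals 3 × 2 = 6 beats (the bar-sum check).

1) 0.0ms=0b +476.19ms=3/2b
2) 476.19ms=3/2b +158.73ms=1/2b
3) 634.921ms=2b +317.46ms=1b
4) 952.381ms=3b +45.351ms=1/7b
5) 997.732ms=22/7b +45.351ms=1/7b
6) 1043.084ms=23/7b +45.351ms=1/7b
7) 1088.435ms=24/7b +45.351ms=1/7b
8) 1133.787ms=25/7b +45.351ms=1/7b
9) 1179.138ms=26/7b +45.351ms=1/7b
10) 1224.49ms=27/7b +45.351ms=1/7b
11) 1269.841ms=4b +238.095ms=3/4b
12) 1507.937ms=19/4b +238.095ms=3/4b
13) 1746.032ms=11/2b +158.73ms=1/2b
Σ=6b of 6 (189bpm 2/4) — PASS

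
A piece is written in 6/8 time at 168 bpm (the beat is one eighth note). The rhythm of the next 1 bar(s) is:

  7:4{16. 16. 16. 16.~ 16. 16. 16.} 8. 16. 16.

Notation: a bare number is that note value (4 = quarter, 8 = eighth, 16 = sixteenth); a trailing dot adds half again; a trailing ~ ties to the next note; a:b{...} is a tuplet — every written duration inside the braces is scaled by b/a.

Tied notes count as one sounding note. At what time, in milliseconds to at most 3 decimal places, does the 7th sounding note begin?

note 7 onset = 3b = 1071.429ms

1. 0.0ms @ 0 + 153.061ms (3/7)
2. 153.061ms @ 3/7 + 153.061ms (3/7)
3. 306.122ms @ 6/7 + 153.061ms (3/7)
4. 459.184ms @ 9/7 + 306.122ms (6/7)
5. 765.306ms @ 15/7 + 153.061ms (3/7)
6. 918.367ms @ 18/7 + 153.061ms (3/7)
7. 1071.429ms @ 3 + 535.714ms (3/2)
8. 1607.143ms @ 9/2 + 267.857ms (3/4)
9. 1875.0ms @ 21/4 + 267.857ms (3/4)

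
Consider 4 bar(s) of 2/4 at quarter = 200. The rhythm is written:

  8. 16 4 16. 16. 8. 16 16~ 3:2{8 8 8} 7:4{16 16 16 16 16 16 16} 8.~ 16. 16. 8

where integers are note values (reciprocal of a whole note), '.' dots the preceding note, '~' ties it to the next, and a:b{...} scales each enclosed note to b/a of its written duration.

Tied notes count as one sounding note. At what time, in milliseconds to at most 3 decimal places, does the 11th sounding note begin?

note 11 onset = 5b = 1500.0ms

1. 0.0ms @ 0 + 225.0ms (3/4)
2. 225.0ms @ 3/4 + 75.0ms (1/4)
3. 300.0ms @ 1 + 300.0ms (1)
4. 600.0ms @ 2 + 112.5ms (3/8)
5. 712.5ms @ 19/8 + 112.5ms (3/8)
6. 825.0ms @ 11/4 + 225.0ms (3/4)
7. 1050.0ms @ 7/2 + 75.0ms (1/4)
8. 1125.0ms @ 15/4 + 175.0ms (7/12)
9. 1300.0ms @ 13/3 + 100.0ms (1/3)
10. 1400.0ms @ 14/3 + 100.0ms (1/3)
11. 1500.0ms @ 5 + 42.857ms (1/7)
12. 1542.857ms @ 36/7 + 42.857ms (1/7)
13. 1585.714ms @ 37/7 + 42.857ms (1/7)
14. 1628.571ms @ 38/7 + 42.857ms (1/7)
15. 1671.429ms @ 39/7 + 42.857ms (1/7)
16. 1714.286ms @ 40/7 + 42.857ms (1/7)
17. 1757.143ms @ 41/7 + 42.857ms (1/7)
18. 1800.0ms @ 6 + 337.5ms (9/8)
19. 2137.5ms @ 57/8 + 112.5ms (3/8)
20. 2250.0ms @ 15/2 + 150.0ms (1/2)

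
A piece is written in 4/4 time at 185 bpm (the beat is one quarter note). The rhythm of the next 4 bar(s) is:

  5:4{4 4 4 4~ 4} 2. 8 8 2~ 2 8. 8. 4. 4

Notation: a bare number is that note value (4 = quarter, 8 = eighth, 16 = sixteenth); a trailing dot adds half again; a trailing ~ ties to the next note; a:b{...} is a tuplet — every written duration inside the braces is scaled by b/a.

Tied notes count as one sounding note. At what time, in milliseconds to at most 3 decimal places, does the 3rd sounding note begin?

note 3 onset = 8/5b = 518.919ms

1. 0.0ms @ 0 + 259.459ms (4/5)
2. 259.459ms @ 4/5 + 259.459ms (4/5)
3. 518.919ms @ 8/5 + 259.459ms (4/5)
4. 778.378ms @ 12/5 + 518.919ms (8/5)
5. 1297.297ms @ 4 + 972.973ms (3)
6. 2270.27ms @ 7 + 162.162ms (1/2)
7. 2432.432ms @ 15/2 + 162.162ms (1/2)
8. 2594.595ms @ 8 + 1297.297ms (4)
9. 3891.892ms @ 12 + 243.243ms (3/4)
10. 4135.135ms @ 51/4 + 243.243ms (3/4)
11. 4378.378ms @ 27/2 + 486.486ms (3/2)
12. 4864.865ms @ 15 + 324.324ms (1)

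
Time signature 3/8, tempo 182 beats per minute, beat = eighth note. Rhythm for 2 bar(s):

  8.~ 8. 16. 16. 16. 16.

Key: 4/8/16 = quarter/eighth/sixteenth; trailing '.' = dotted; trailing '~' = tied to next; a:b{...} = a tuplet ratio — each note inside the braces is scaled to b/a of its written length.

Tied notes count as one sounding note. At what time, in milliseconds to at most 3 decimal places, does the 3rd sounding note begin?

1. 0.0ms @ 0 + 989.011ms (3)
2. 989.011ms @ 3 + 247.253ms (3/4)
3. 1236.264ms @ 15/4 + 247.253ms (3/4)
4. 1483.516ms @ 9/2 + 247.253ms (3/4)
5. 1730.769ms @ 21/4 + 247.253ms (3/4)

note 3 onset = 15/4b = 1236.264ms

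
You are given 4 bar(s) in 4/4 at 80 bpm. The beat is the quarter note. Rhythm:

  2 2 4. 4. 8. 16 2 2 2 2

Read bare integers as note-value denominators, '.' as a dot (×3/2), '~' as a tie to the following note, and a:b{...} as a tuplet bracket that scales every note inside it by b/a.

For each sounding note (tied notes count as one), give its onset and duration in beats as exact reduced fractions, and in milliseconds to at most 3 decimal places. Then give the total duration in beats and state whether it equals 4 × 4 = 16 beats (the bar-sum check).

1) 0.0ms=0b +1500.0ms=2b
2) 1500.0ms=2b +1500.0ms=2b
3) 3000.0ms=4b +1125.0ms=3/2b
4) 4125.0ms=11/2b +1125.0ms=3/2b
5) 5250.0ms=7b +562.5ms=3/4b
6) 5812.5ms=31/4b +187.5ms=1/4b
7) 6000.0ms=8b +1500.0ms=2b
8) 7500.0ms=10b +1500.0ms=2b
9) 9000.0ms=12b +1500.0ms=2b
10) 10500.0ms=14b +1500.0ms=2b
Σ=16b of 16 (80bpm 4/4) — PASS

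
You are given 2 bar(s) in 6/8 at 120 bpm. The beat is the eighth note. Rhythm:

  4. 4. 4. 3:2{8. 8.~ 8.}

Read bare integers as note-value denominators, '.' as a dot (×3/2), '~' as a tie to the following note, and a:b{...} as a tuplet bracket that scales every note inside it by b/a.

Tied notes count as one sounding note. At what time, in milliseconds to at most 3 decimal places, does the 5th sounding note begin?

note 5 onset = 10b = 5000.0ms

1. 0.0ms @ 0 + 1500.0ms (3)
2. 1500.0ms @ 3 + 1500.0ms (3)
3. 3000.0ms @ 6 + 1500.0ms (3)
4. 4500.0ms @ 9 + 500.0ms (1)
5. 5000.0ms @ 10 + 1000.0ms (2)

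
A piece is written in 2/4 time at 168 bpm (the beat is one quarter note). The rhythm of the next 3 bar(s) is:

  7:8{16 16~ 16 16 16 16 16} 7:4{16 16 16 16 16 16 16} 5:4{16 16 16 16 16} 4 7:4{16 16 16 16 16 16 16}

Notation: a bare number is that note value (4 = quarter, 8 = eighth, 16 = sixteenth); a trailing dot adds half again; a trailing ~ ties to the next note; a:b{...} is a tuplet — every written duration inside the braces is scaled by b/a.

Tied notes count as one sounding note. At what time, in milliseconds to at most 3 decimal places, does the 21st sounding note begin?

note 21 onset = 36/7b = 1836.735ms

1. 0.0ms @ 0 + 102.041ms (2/7)
2. 102.041ms @ 2/7 + 204.082ms (4/7)
3. 306.122ms @ 6/7 + 102.041ms (2/7)
4. 408.163ms @ 8/7 + 102.041ms (2/7)
5. 510.204ms @ 10/7 + 102.041ms (2/7)
6. 612.245ms @ 12/7 + 102.041ms (2/7)
7. 714.286ms @ 2 + 51.02ms (1/7)
8. 765.306ms @ 15/7 + 51.02ms (1/7)
9. 816.327ms @ 16/7 + 51.02ms (1/7)
10. 867.347ms @ 17/7 + 51.02ms (1/7)
11. 918.367ms @ 18/7 + 51.02ms (1/7)
12. 969.388ms @ 19/7 + 51.02ms (1/7)
13. 1020.408ms @ 20/7 + 51.02ms (1/7)
14. 1071.429ms @ 3 + 71.429ms (1/5)
15. 1142.857ms @ 16/5 + 71.429ms (1/5)
16. 1214.286ms @ 17/5 + 71.429ms (1/5)
17. 1285.714ms @ 18/5 + 71.429ms (1/5)
18. 1357.143ms @ 19/5 + 71.429ms (1/5)
19. 1428.571ms @ 4 + 357.143ms (1)
20. 1785.714ms @ 5 + 51.02ms (1/7)
21. 1836.735ms @ 36/7 + 51.02ms (1/7)
22. 1887.755ms @ 37/7 + 51.02ms (1/7)
23. 1938.776ms @ 38/7 + 51.02ms (1/7)
24. 1989.796ms @ 39/7 + 51.02ms (1/7)
25. 2040.816ms @ 40/7 + 51.02ms (1/7)
26. 2091.837ms @ 41/7 + 51.02ms (1/7)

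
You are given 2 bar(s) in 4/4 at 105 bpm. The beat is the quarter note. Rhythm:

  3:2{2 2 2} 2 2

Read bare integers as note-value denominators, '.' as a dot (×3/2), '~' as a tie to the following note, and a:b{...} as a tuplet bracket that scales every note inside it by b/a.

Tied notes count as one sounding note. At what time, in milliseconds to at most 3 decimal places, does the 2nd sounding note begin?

note 2 onset = 4/3b = 761.905ms

1. 0.0ms @ 0 + 761.905ms (4/3)
2. 761.905ms @ 4/3 + 761.905ms (4/3)
3. 1523.81ms @ 8/3 + 761.905ms (4/3)
4. 2285.714ms @ 4 + 1142.857ms (2)
5. 3428.571ms @ 6 + 1142.857ms (2)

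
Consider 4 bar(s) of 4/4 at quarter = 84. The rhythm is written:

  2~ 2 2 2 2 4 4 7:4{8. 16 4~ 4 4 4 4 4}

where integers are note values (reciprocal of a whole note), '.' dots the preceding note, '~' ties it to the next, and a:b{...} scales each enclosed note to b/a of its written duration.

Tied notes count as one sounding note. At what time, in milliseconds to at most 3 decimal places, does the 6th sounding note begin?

1. 0.0ms @ 0 + 2857.143ms (4)
2. 2857.143ms @ 4 + 1428.571ms (2)
3. 4285.714ms @ 6 + 1428.571ms (2)
4. 5714.286ms @ 8 + 1428.571ms (2)
5. 7142.857ms @ 10 + 714.286ms (1)
6. 7857.143ms @ 11 + 714.286ms (1)
7. 8571.429ms @ 12 + 306.122ms (3/7)
8. 8877.551ms @ 87/7 + 102.041ms (1/7)
9. 8979.592ms @ 88/7 + 816.327ms (8/7)
10. 9795.918ms @ 96/7 + 408.163ms (4/7)
11. 10204.082ms @ 100/7 + 408.163ms (4/7)
12. 10612.245ms @ 104/7 + 408.163ms (4/7)
13. 11020.408ms @ 108/7 + 408.163ms (4/7)

note 6 onset = 11b = 7857.143ms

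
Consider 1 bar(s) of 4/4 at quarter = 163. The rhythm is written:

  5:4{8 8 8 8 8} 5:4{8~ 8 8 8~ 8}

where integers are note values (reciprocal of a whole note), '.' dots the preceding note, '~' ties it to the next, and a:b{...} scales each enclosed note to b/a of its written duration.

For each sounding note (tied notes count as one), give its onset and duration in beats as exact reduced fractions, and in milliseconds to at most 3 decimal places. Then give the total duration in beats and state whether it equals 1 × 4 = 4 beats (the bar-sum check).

1) 0.0ms=0b +147.239ms=2/5b
2) 147.239ms=2/5b +147.239ms=2/5b
3) 294.479ms=4/5b +147.239ms=2/5b
4) 441.718ms=6/5b +147.239ms=2/5b
5) 588.957ms=8/5b +147.239ms=2/5b
6) 736.196ms=2b +294.479ms=4/5b
7) 1030.675ms=14/5b +147.239ms=2/5b
8) 1177.914ms=16/5b +294.479ms=4/5b
Σ=4b of 4 (163bpm 4/4) — PASS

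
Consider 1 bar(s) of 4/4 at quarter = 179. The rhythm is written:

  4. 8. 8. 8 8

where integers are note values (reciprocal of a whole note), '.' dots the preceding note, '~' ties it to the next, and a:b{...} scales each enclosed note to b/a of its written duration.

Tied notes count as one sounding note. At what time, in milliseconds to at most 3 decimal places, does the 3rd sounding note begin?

note 3 onset = 9/4b = 754.19ms

1. 0.0ms @ 0 + 502.793ms (3/2)
2. 502.793ms @ 3/2 + 251.397ms (3/4)
3. 754.19ms @ 9/4 + 251.397ms (3/4)
4. 1005.587ms @ 3 + 167.598ms (1/2)
5. 1173.184ms @ 7/2 + 167.598ms (1/2)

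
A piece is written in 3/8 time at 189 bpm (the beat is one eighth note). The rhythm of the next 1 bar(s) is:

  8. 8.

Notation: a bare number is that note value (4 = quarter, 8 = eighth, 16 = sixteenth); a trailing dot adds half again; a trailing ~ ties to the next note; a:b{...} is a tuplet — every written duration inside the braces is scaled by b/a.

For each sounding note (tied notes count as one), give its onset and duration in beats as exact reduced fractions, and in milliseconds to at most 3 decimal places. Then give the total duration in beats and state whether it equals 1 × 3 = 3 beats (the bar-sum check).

1) 0.0ms=0b +476.19ms=3/2b
2) 476.19ms=3/2b +476.19ms=3/2b
Σ=3b of 3 (189bpm 3/8) — PASS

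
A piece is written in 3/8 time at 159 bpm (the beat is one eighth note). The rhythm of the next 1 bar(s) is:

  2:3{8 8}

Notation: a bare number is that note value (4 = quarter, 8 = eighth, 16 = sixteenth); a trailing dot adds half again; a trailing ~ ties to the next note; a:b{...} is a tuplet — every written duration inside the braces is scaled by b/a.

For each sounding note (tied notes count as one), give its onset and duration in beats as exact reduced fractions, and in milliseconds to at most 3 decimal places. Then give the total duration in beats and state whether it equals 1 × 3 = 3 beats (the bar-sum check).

1) 0.0ms=0b +566.038ms=3/2b
2) 566.038ms=3/2b +566.038ms=3/2b
Σ=3b of 3 (159bpm 3/8) — PASS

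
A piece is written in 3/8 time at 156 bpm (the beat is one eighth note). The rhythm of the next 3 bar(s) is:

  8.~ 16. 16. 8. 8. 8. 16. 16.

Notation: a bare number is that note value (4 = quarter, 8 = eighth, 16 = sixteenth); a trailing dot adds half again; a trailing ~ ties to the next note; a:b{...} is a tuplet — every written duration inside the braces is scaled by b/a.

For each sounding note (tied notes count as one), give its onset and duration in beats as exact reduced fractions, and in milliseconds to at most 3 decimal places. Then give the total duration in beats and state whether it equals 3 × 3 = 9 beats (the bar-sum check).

1) 0.0ms=0b +865.385ms=9/4b
2) 865.385ms=9/4b +288.462ms=3/4b
3) 1153.846ms=3b +576.923ms=3/2b
4) 1730.769ms=9/2b +576.923ms=3/2b
5) 2307.692ms=6b +576.923ms=3/2b
6) 2884.615ms=15/2b +288.462ms=3/4b
7) 3173.077ms=33/4b +288.462ms=3/4b
Σ=9b of 9 (156bpm 3/8) — PASS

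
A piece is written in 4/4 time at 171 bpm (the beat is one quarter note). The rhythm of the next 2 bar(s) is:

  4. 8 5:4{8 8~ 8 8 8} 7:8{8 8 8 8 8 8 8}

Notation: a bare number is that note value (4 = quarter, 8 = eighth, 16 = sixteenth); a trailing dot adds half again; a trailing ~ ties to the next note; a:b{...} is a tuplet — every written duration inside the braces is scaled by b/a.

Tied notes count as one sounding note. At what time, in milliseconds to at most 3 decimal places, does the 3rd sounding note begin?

note 3 onset = 2b = 701.754ms

1. 0.0ms @ 0 + 526.316ms (3/2)
2. 526.316ms @ 3/2 + 175.439ms (1/2)
3. 701.754ms @ 2 + 140.351ms (2/5)
4. 842.105ms @ 12/5 + 280.702ms (4/5)
5. 1122.807ms @ 16/5 + 140.351ms (2/5)
6. 1263.158ms @ 18/5 + 140.351ms (2/5)
7. 1403.509ms @ 4 + 200.501ms (4/7)
8. 1604.01ms @ 32/7 + 200.501ms (4/7)
9. 1804.511ms @ 36/7 + 200.501ms (4/7)
10. 2005.013ms @ 40/7 + 200.501ms (4/7)
11. 2205.514ms @ 44/7 + 200.501ms (4/7)
12. 2406.015ms @ 48/7 + 200.501ms (4/7)
13. 2606.516ms @ 52/7 + 200.501ms (4/7)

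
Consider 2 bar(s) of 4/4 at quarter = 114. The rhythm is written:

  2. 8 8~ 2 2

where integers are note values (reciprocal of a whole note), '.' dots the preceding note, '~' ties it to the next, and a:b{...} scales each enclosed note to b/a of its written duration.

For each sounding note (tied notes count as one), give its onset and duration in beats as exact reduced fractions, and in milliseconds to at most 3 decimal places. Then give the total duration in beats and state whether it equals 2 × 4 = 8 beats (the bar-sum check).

1) 0.0ms=0b +1578.947ms=3b
2) 1578.947ms=3b +263.158ms=1/2b
3) 1842.105ms=7/2b +1315.789ms=5/2b
4) 3157.895ms=6b +1052.632ms=2b
Σ=8b of 8 (114bpm 4/4) — PASS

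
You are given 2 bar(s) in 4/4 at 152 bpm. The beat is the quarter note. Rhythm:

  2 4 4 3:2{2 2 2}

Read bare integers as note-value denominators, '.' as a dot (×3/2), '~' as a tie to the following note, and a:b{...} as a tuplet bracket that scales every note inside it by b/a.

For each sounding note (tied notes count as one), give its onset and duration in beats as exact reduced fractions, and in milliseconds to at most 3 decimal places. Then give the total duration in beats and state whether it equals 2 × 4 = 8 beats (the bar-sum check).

1) 0.0ms=0b +789.474ms=2b
2) 789.474ms=2b +394.737ms=1b
3) 1184.211ms=3b +394.737ms=1b
4) 1578.947ms=4b +526.316ms=4/3b
5) 2105.263ms=16/3b +526.316ms=4/3b
6) 2631.579ms=20/3b +526.316ms=4/3b
Σ=8b of 8 (152bpm 4/4) — PASS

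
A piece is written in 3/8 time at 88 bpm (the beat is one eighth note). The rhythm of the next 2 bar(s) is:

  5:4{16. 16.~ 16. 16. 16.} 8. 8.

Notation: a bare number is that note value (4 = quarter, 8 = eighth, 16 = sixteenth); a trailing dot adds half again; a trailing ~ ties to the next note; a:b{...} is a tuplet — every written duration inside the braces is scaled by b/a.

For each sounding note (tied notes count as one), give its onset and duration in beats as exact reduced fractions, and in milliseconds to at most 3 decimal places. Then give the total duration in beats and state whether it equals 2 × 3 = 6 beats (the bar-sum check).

1) 0.0ms=0b +409.091ms=3/5b
2) 409.091ms=3/5b +818.182ms=6/5b
3) 1227.273ms=9/5b +409.091ms=3/5b
4) 1636.364ms=12/5b +409.091ms=3/5b
5) 2045.455ms=3b +1022.727ms=3/2b
6) 3068.182ms=9/2b +1022.727ms=3/2b
Σ=6b of 6 (88bpm 3/8) — PASS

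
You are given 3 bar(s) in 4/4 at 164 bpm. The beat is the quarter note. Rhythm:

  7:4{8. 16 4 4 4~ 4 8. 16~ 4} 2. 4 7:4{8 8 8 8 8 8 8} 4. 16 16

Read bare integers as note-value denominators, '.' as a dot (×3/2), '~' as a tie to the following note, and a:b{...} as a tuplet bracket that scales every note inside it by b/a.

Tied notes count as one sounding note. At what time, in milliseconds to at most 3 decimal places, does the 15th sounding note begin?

1. 0.0ms @ 0 + 156.794ms (3/7)
2. 156.794ms @ 3/7 + 52.265ms (1/7)
3. 209.059ms @ 4/7 + 209.059ms (4/7)
4. 418.118ms @ 8/7 + 209.059ms (4/7)
5. 627.178ms @ 12/7 + 418.118ms (8/7)
6. 1045.296ms @ 20/7 + 156.794ms (3/7)
7. 1202.091ms @ 23/7 + 261.324ms (5/7)
8. 1463.415ms @ 4 + 1097.561ms (3)
9. 2560.976ms @ 7 + 365.854ms (1)
10. 2926.829ms @ 8 + 104.53ms (2/7)
11. 3031.359ms @ 58/7 + 104.53ms (2/7)
12. 3135.889ms @ 60/7 + 104.53ms (2/7)
13. 3240.418ms @ 62/7 + 104.53ms (2/7)
14. 3344.948ms @ 64/7 + 104.53ms (2/7)
15. 3449.477ms @ 66/7 + 104.53ms (2/7)
16. 3554.007ms @ 68/7 + 104.53ms (2/7)
17. 3658.537ms @ 10 + 548.78ms (3/2)
18. 4207.317ms @ 23/2 + 91.463ms (1/4)
19. 4298.78ms @ 47/4 + 91.463ms (1/4)

note 15 onset = 66/7b = 3449.477ms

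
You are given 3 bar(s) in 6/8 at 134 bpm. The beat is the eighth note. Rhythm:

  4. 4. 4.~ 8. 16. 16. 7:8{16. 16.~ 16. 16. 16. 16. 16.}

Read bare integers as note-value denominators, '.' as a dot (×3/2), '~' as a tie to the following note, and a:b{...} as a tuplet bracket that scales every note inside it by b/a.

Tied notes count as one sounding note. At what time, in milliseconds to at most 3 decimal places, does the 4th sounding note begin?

note 4 onset = 21/2b = 4701.493ms

1. 0.0ms @ 0 + 1343.284ms (3)
2. 1343.284ms @ 3 + 1343.284ms (3)
3. 2686.567ms @ 6 + 2014.925ms (9/2)
4. 4701.493ms @ 21/2 + 335.821ms (3/4)
5. 5037.313ms @ 45/4 + 335.821ms (3/4)
6. 5373.134ms @ 12 + 383.795ms (6/7)
7. 5756.93ms @ 90/7 + 767.591ms (12/7)
8. 6524.52ms @ 102/7 + 383.795ms (6/7)
9. 6908.316ms @ 108/7 + 383.795ms (6/7)
10. 7292.111ms @ 114/7 + 383.795ms (6/7)
11. 7675.906ms @ 120/7 + 383.795ms (6/7)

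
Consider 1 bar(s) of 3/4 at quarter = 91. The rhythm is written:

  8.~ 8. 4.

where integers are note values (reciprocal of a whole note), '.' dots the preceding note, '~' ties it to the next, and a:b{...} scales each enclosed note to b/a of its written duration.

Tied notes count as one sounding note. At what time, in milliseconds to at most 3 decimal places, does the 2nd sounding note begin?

note 2 onset = 3/2b = 989.011ms

1. 0.0ms @ 0 + 989.011ms (3/2)
2. 989.011ms @ 3/2 + 989.011ms (3/2)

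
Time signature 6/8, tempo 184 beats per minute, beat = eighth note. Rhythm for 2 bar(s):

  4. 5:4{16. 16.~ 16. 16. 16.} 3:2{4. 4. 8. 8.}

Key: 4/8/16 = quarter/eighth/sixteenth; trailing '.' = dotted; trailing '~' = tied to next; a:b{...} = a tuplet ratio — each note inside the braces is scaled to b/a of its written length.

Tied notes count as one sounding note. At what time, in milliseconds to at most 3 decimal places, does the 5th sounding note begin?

1. 0.0ms @ 0 + 978.261ms (3)
2. 978.261ms @ 3 + 195.652ms (3/5)
3. 1173.913ms @ 18/5 + 391.304ms (6/5)
4. 1565.217ms @ 24/5 + 195.652ms (3/5)
5. 1760.87ms @ 27/5 + 195.652ms (3/5)
6. 1956.522ms @ 6 + 652.174ms (2)
7. 2608.696ms @ 8 + 652.174ms (2)
8. 3260.87ms @ 10 + 326.087ms (1)
9. 3586.957ms @ 11 + 326.087ms (1)

note 5 onset = 27/5b = 1760.87ms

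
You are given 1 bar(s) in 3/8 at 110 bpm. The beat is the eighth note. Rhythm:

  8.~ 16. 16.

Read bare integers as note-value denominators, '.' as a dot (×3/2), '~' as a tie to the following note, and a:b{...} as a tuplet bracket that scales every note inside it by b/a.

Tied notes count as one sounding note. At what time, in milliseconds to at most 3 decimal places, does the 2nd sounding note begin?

1. 0.0ms @ 0 + 1227.273ms (9/4)
2. 1227.273ms @ 9/4 + 409.091ms (3/4)

note 2 onset = 9/4b = 1227.273ms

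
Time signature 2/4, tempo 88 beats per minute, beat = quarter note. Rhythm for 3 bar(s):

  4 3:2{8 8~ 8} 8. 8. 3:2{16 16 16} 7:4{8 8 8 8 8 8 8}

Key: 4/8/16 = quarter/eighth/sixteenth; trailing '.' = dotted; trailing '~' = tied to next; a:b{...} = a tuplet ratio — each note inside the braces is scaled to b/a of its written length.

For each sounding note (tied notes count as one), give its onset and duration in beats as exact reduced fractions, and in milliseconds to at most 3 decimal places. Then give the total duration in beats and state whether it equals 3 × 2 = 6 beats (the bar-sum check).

1) 0.0ms=0b +681.818ms=1b
2) 681.818ms=1b +227.273ms=1/3b
3) 909.091ms=4/3b +454.545ms=2/3b
4) 1363.636ms=2b +511.364ms=3/4b
5) 1875.0ms=11/4b +511.364ms=3/4b
6) 2386.364ms=7/2b +113.636ms=1/6b
7) 2500.0ms=11/3b +113.636ms=1/6b
8) 2613.636ms=23/6b +113.636ms=1/6b
9) 2727.273ms=4b +194.805ms=2/7b
10) 2922.078ms=30/7b +194.805ms=2/7b
11) 3116.883ms=32/7b +194.805ms=2/7b
12) 3311.688ms=34/7b +194.805ms=2/7b
13) 3506.494ms=36/7b +194.805ms=2/7b
14) 3701.299ms=38/7b +194.805ms=2/7b
15) 3896.104ms=40/7b +194.805ms=2/7b
Σ=6b of 6 (88bpm 2/4) — PASS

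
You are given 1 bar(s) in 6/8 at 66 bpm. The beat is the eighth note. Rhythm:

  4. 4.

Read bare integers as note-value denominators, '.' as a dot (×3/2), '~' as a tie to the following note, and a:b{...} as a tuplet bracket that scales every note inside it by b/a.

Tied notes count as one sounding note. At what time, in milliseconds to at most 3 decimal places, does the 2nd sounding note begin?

1. 0.0ms @ 0 + 2727.273ms (3)
2. 2727.273ms @ 3 + 2727.273ms (3)

note 2 onset = 3b = 2727.273ms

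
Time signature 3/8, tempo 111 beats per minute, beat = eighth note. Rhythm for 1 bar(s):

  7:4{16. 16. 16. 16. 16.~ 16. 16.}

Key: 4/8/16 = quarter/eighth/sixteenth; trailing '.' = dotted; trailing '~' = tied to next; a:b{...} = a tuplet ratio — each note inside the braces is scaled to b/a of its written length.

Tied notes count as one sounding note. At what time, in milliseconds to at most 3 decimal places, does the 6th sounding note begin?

1. 0.0ms @ 0 + 231.66ms (3/7)
2. 231.66ms @ 3/7 + 231.66ms (3/7)
3. 463.32ms @ 6/7 + 231.66ms (3/7)
4. 694.981ms @ 9/7 + 231.66ms (3/7)
5. 926.641ms @ 12/7 + 463.32ms (6/7)
6. 1389.961ms @ 18/7 + 231.66ms (3/7)

note 6 onset = 18/7b = 1389.961ms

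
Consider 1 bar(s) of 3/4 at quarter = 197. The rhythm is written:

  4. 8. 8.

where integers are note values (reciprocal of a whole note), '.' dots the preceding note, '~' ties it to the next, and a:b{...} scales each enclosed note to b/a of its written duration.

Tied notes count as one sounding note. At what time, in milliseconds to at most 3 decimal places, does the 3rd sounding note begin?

1. 0.0ms @ 0 + 456.853ms (3/2)
2. 456.853ms @ 3/2 + 228.426ms (3/4)
3. 685.279ms @ 9/4 + 228.426ms (3/4)

note 3 onset = 9/4b = 685.279ms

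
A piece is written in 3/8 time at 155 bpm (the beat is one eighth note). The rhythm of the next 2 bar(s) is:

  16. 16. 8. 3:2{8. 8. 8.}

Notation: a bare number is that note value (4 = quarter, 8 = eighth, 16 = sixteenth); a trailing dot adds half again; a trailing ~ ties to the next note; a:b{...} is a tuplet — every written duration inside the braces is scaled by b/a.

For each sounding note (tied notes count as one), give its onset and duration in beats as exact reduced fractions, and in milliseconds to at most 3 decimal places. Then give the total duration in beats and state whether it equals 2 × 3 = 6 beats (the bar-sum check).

1) 0.0ms=0b +290.323ms=3/4b
2) 290.323ms=3/4b +290.323ms=3/4b
3) 580.645ms=3/2b +580.645ms=3/2b
4) 1161.29ms=3b +387.097ms=1b
5) 1548.387ms=4b +387.097ms=1b
6) 1935.484ms=5b +387.097ms=1b
Σ=6b of 6 (155bpm 3/8) — PASS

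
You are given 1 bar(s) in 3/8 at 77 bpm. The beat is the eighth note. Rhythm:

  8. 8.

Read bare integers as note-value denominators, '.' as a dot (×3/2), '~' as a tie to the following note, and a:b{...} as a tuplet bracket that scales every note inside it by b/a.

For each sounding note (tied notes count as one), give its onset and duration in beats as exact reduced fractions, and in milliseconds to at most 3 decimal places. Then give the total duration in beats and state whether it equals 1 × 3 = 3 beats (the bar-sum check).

1) 0.0ms=0b +1168.831ms=3/2b
2) 1168.831ms=3/2b +1168.831ms=3/2b
Σ=3b of 3 (77bpm 3/8) — PASS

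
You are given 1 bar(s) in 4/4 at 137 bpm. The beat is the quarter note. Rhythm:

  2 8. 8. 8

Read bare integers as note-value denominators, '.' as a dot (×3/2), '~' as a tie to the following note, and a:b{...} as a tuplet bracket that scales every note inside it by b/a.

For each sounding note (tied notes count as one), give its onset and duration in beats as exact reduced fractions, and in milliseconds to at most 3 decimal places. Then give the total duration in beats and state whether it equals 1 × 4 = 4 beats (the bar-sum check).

1) 0.0ms=0b +875.912ms=2b
2) 875.912ms=2b +328.467ms=3/4b
3) 1204.38ms=11/4b +328.467ms=3/4b
4) 1532.847ms=7/2b +218.978ms=1/2b
Σ=4b of 4 (137bpm 4/4) — PASS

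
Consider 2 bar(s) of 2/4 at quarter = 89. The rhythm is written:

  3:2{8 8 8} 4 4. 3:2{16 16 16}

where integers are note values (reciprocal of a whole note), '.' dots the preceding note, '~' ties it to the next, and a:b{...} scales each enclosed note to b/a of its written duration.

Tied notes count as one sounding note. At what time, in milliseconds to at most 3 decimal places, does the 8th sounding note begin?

1. 0.0ms @ 0 + 224.719ms (1/3)
2. 224.719ms @ 1/3 + 224.719ms (1/3)
3. 449.438ms @ 2/3 + 224.719ms (1/3)
4. 674.157ms @ 1 + 674.157ms (1)
5. 1348.315ms @ 2 + 1011.236ms (3/2)
6. 2359.551ms @ 7/2 + 112.36ms (1/6)
7. 2471.91ms @ 11/3 + 112.36ms (1/6)
8. 2584.27ms @ 23/6 + 112.36ms (1/6)

note 8 onset = 23/6b = 2584.27ms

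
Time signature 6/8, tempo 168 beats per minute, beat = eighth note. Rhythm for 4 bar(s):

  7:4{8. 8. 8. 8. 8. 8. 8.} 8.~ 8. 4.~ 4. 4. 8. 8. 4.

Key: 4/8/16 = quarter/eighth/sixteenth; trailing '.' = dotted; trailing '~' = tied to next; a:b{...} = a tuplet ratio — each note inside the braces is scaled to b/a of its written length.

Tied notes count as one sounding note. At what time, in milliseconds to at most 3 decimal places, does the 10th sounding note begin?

note 10 onset = 15b = 5357.143ms

1. 0.0ms @ 0 + 306.122ms (6/7)
2. 306.122ms @ 6/7 + 306.122ms (6/7)
3. 612.245ms @ 12/7 + 306.122ms (6/7)
4. 918.367ms @ 18/7 + 306.122ms (6/7)
5. 1224.49ms @ 24/7 + 306.122ms (6/7)
6. 1530.612ms @ 30/7 + 306.122ms (6/7)
7. 1836.735ms @ 36/7 + 306.122ms (6/7)
8. 2142.857ms @ 6 + 1071.429ms (3)
9. 3214.286ms @ 9 + 2142.857ms (6)
10. 5357.143ms @ 15 + 1071.429ms (3)
11. 6428.571ms @ 18 + 535.714ms (3/2)
12. 6964.286ms @ 39/2 + 535.714ms (3/2)
13. 7500.0ms @ 21 + 1071.429ms (3)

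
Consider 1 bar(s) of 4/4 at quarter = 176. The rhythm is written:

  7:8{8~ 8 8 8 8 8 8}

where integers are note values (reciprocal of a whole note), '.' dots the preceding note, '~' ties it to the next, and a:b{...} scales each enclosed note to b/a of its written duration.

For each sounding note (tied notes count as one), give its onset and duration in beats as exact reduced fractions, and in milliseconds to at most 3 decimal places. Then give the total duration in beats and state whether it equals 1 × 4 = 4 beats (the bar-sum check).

1) 0.0ms=0b +389.61ms=8/7b
2) 389.61ms=8/7b +194.805ms=4/7b
3) 584.416ms=12/7b +194.805ms=4/7b
4) 779.221ms=16/7b +194.805ms=4/7b
5) 974.026ms=20/7b +194.805ms=4/7b
6) 1168.831ms=24/7b +194.805ms=4/7b
Σ=4b of 4 (176bpm 4/4) — PASS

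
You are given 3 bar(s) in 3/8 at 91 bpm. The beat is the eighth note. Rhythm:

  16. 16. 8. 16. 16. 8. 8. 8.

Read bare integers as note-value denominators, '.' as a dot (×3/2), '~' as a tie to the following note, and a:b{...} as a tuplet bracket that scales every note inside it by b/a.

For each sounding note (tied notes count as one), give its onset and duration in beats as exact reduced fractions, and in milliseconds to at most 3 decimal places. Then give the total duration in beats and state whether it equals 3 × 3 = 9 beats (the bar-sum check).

1) 0.0ms=0b +494.505ms=3/4b
2) 494.505ms=3/4b +494.505ms=3/4b
3) 989.011ms=3/2b +989.011ms=3/2b
4) 1978.022ms=3b +494.505ms=3/4b
5) 2472.527ms=15/4b +494.505ms=3/4b
6) 2967.033ms=9/2b +989.011ms=3/2b
7) 3956.044ms=6b +989.011ms=3/2b
8) 4945.055ms=15/2b +989.011ms=3/2b
Σ=9b of 9 (91bpm 3/8) — PASS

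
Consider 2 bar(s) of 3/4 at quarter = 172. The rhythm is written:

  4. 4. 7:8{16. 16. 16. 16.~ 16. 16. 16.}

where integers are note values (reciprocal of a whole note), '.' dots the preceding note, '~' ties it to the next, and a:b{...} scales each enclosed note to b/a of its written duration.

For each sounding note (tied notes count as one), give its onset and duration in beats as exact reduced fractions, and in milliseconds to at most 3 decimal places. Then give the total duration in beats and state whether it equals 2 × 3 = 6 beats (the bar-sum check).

1) 0.0ms=0b +523.256ms=3/2b
2) 523.256ms=3/2b +523.256ms=3/2b
3) 1046.512ms=3b +149.502ms=3/7b
4) 1196.013ms=24/7b +149.502ms=3/7b
5) 1345.515ms=27/7b +149.502ms=3/7b
6) 1495.017ms=30/7b +299.003ms=6/7b
7) 1794.02ms=36/7b +149.502ms=3/7b
8) 1943.522ms=39/7b +149.502ms=3/7b
Σ=6b of 6 (172bpm 3/4) — PASS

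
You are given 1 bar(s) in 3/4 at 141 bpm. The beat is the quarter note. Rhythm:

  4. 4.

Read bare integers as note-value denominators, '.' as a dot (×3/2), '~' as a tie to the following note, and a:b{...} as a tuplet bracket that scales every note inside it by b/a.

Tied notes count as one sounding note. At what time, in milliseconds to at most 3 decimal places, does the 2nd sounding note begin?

note 2 onset = 3/2b = 638.298ms

1. 0.0ms @ 0 + 638.298ms (3/2)
2. 638.298ms @ 3/2 + 638.298ms (3/2)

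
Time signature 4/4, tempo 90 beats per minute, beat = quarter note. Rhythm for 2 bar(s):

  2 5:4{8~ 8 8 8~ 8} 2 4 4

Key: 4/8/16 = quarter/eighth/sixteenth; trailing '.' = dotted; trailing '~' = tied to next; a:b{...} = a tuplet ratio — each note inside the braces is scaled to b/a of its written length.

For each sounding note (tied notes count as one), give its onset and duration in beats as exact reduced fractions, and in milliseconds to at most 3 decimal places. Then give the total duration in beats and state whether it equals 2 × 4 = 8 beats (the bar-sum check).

1) 0.0ms=0b +1333.333ms=2b
2) 1333.333ms=2b +533.333ms=4/5b
3) 1866.667ms=14/5b +266.667ms=2/5b
4) 2133.333ms=16/5b +533.333ms=4/5b
5) 2666.667ms=4b +1333.333ms=2b
6) 4000.0ms=6b +666.667ms=1b
7) 4666.667ms=7b +666.667ms=1b
Σ=8b of 8 (90bpm 4/4) — PASS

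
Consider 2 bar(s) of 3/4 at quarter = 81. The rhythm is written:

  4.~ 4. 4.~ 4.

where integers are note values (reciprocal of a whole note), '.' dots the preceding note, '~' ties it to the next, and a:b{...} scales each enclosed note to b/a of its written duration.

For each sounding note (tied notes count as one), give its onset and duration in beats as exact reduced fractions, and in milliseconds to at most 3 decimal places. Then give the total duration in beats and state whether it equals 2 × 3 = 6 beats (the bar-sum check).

1) 0.0ms=0b +2222.222ms=3b
2) 2222.222ms=3b +2222.222ms=3b
Σ=6b of 6 (81bpm 3/4) — PASS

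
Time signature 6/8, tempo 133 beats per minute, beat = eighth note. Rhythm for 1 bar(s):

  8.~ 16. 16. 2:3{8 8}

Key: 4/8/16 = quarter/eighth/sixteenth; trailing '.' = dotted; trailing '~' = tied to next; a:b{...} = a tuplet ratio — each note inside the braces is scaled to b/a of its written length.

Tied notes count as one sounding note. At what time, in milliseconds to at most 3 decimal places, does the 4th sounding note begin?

1. 0.0ms @ 0 + 1015.038ms (9/4)
2. 1015.038ms @ 9/4 + 338.346ms (3/4)
3. 1353.383ms @ 3 + 676.692ms (3/2)
4. 2030.075ms @ 9/2 + 676.692ms (3/2)

note 4 onset = 9/2b = 2030.075ms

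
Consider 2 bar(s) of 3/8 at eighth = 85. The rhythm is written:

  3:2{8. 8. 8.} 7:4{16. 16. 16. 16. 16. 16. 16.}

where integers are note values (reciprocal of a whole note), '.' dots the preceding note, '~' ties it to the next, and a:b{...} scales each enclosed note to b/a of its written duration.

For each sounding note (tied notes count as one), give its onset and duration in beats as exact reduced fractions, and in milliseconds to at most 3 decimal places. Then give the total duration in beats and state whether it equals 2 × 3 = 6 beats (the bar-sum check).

1) 0.0ms=0b +705.882ms=1b
2) 705.882ms=1b +705.882ms=1b
3) 1411.765ms=2b +705.882ms=1b
4) 2117.647ms=3b +302.521ms=3/7b
5) 2420.168ms=24/7b +302.521ms=3/7b
6) 2722.689ms=27/7b +302.521ms=3/7b
7) 3025.21ms=30/7b +302.521ms=3/7b
8) 3327.731ms=33/7b +302.521ms=3/7b
9) 3630.252ms=36/7b +302.521ms=3/7b
10) 3932.773ms=39/7b +302.521ms=3/7b
Σ=6b of 6 (85bpm 3/8) — PASS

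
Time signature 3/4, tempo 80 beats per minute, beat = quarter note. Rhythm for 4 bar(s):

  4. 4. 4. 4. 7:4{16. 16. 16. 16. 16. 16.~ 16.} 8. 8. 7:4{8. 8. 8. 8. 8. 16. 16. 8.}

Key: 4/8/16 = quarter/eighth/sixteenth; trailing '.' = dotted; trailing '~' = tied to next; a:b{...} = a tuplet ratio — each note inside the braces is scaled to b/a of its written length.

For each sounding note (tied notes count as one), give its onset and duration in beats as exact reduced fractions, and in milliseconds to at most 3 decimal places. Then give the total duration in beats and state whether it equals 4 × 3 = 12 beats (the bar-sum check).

1) 0.0ms=0b +1125.0ms=3/2b
2) 1125.0ms=3/2b +1125.0ms=3/2b
3) 2250.0ms=3b +1125.0ms=3/2b
4) 3375.0ms=9/2b +1125.0ms=3/2b
5) 4500.0ms=6b +160.714ms=3/14b
6) 4660.714ms=87/14b +160.714ms=3/14b
7) 4821.429ms=45/7b +160.714ms=3/14b
8) 4982.143ms=93/14b +160.714ms=3/14b
9) 5142.857ms=48/7b +160.714ms=3/14b
10) 5303.571ms=99/14b +321.429ms=3/7b
11) 5625.0ms=15/2b +562.5ms=3/4b
12) 6187.5ms=33/4b +562.5ms=3/4b
13) 6750.0ms=9b +321.429ms=3/7b
14) 7071.429ms=66/7b +321.429ms=3/7b
15) 7392.857ms=69/7b +321.429ms=3/7b
16) 7714.286ms=72/7b +321.429ms=3/7b
17) 8035.714ms=75/7b +321.429ms=3/7b
18) 8357.143ms=78/7b +160.714ms=3/14b
19) 8517.857ms=159/14b +160.714ms=3/14b
20) 8678.571ms=81/7b +321.429ms=3/7b
Σ=12b of 12 (80bpm 3/4) — PASS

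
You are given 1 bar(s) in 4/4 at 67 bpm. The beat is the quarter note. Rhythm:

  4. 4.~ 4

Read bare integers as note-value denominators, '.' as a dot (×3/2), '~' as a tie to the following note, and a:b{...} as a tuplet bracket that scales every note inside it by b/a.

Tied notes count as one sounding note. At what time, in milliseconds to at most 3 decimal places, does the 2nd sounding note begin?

1. 0.0ms @ 0 + 1343.284ms (3/2)
2. 1343.284ms @ 3/2 + 2238.806ms (5/2)

note 2 onset = 3/2b = 1343.284ms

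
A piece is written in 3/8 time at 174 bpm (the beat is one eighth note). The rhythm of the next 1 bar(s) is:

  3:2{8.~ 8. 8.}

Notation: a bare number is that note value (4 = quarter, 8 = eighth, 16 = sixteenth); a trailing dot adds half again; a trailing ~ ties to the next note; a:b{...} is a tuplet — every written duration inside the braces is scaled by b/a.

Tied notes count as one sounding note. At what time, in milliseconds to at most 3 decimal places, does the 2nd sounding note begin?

note 2 onset = 2b = 689.655ms

1. 0.0ms @ 0 + 689.655ms (2)
2. 689.655ms @ 2 + 344.828ms (1)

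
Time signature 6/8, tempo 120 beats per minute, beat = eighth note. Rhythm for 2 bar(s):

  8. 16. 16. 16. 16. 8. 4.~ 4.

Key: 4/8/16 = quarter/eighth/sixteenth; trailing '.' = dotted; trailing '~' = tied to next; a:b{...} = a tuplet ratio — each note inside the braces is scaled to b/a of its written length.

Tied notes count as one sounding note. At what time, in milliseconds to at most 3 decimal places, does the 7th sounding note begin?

note 7 onset = 6b = 3000.0ms

1. 0.0ms @ 0 + 750.0ms (3/2)
2. 750.0ms @ 3/2 + 375.0ms (3/4)
3. 1125.0ms @ 9/4 + 375.0ms (3/4)
4. 1500.0ms @ 3 + 375.0ms (3/4)
5. 1875.0ms @ 15/4 + 375.0ms (3/4)
6. 2250.0ms @ 9/2 + 750.0ms (3/2)
7. 3000.0ms @ 6 + 3000.0ms (6)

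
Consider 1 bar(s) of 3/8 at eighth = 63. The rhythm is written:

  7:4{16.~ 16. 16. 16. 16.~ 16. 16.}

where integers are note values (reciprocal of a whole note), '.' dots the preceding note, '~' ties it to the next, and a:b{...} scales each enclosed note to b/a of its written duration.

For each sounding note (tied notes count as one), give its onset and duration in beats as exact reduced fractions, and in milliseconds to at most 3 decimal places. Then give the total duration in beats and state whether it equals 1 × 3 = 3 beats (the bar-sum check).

1) 0.0ms=0b +816.327ms=6/7b
2) 816.327ms=6/7b +408.163ms=3/7b
3) 1224.49ms=9/7b +408.163ms=3/7b
4) 1632.653ms=12/7b +816.327ms=6/7b
5) 2448.98ms=18/7b +408.163ms=3/7b
Σ=3b of 3 (63bpm 3/8) — PASS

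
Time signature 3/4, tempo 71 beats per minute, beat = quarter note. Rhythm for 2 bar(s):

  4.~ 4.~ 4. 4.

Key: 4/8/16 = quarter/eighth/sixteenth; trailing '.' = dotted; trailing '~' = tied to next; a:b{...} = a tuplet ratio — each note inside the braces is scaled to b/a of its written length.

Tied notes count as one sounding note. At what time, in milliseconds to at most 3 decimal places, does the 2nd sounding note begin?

note 2 onset = 9/2b = 3802.817ms

1. 0.0ms @ 0 + 3802.817ms (9/2)
2. 3802.817ms @ 9/2 + 1267.606ms (3/2)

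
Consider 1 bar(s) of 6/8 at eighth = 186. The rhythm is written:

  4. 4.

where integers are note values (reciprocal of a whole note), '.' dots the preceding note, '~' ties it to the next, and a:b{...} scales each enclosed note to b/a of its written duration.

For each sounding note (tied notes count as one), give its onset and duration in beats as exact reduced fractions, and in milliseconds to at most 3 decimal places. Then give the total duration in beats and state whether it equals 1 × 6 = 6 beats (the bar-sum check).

1) 0.0ms=0b +967.742ms=3b
2) 967.742ms=3b +967.742ms=3b
Σ=6b of 6 (186bpm 6/8) — PASS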